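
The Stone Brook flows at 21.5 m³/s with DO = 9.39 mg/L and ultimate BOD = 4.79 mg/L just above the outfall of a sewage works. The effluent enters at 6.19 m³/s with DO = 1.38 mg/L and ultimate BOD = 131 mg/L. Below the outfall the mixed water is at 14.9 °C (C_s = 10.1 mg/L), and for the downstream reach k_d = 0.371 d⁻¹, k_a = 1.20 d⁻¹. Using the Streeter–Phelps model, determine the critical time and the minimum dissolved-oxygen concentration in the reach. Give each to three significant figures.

t_c ≈ 1.19 d; minimum DO ≈ 3.54 mg/L

Mixed DO = (21.5×9.39 + 6.19×1.38)/(21.5+6.19) = 210.4/27.69 = 7.599 mg/L.
Mixed L₀ = (21.5×4.79 + 6.19×131)/(27.69) = 913.9/27.69 = 33.00 mg/L.
Initial deficit D₀ = C_s − DO₀ = 10.1 − 7.599 = 2.501 mg/L.
t_c = (1/0.8290) ln[(1.20/0.371)(1 − 2.501×0.8290/(0.371×33.00))] = 1.206 × ln(2.687) = 1.192 d.
D_c = (0.371/1.20) × 33.00 × e^(−0.371×1.192) = 0.3092 × 33.00 × 0.6425 = 6.556 mg/L.
Minimum DO = 10.1 − 6.556 = 3.544 mg/L.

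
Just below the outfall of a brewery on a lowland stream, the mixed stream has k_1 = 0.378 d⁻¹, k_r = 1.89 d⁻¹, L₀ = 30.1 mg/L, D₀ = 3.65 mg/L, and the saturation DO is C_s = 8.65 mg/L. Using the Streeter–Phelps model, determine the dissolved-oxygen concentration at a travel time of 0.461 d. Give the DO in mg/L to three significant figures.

DO ≈ 3.95 mg/L

k_1 L₀/(k_r−k_1) = 0.378×30.1/(1.89−0.378) = 11.38/1.512 = 7.525 mg/L.
e^(−k_1 t) = e^(−0.378×0.4610) = 0.8401; e^(−k_r t) = e^(−1.89×0.4610) = 0.4184.
D = 7.525 × (0.8401 − 0.4184) + 3.65 × 0.4184 = 3.173 + 1.527 = 4.700 mg/L.
DO = C_s − D = 8.65 − 4.700 = 3.950 mg/L.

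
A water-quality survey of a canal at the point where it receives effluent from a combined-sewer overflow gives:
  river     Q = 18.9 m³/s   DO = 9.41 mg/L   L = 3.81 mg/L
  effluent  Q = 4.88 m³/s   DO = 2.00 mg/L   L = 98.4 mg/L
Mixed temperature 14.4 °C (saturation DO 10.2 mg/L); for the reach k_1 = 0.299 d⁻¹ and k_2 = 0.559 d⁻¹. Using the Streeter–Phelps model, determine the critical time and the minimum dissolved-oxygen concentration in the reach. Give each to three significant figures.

Mixed DO = (18.9×9.41 + 4.88×2.00)/(18.9+4.88) = 187.6/23.78 = 7.889 mg/L.
Mixed L₀ = (18.9×3.81 + 4.88×98.4)/(23.78) = 552.2/23.78 = 23.22 mg/L.
Initial deficit D₀ = C_s − DO₀ = 10.2 − 7.889 = 2.311 mg/L.
t_c = (1/0.2600) ln[(0.559/0.299)(1 − 2.311×0.2600/(0.299×23.22))] = 3.846 × ln(1.708) = 2.058 d.
D_c = (0.299/0.559) × 23.22 × e^(−0.299×2.058) = 0.5349 × 23.22 × 0.5404 = 6.712 mg/L.
Minimum DO = 10.2 − 6.712 = 3.488 mg/L.

t_c ≈ 2.06 d; minimum DO ≈ 3.49 mg/L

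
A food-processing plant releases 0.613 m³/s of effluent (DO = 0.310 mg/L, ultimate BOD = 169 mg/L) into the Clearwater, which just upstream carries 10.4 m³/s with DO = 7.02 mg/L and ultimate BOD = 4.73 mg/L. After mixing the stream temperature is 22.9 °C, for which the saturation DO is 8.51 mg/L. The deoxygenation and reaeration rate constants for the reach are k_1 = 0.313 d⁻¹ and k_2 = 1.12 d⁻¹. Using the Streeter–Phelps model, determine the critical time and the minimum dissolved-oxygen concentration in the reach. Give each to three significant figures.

Mixed DO = (10.4×7.02 + 0.613×0.310)/(10.4+0.613) = 73.20/11.01 = 6.647 mg/L.
Mixed L₀ = (10.4×4.73 + 0.613×169)/(11.01) = 152.8/11.01 = 13.87 mg/L.
Initial deficit D₀ = C_s − DO₀ = 8.51 − 6.647 = 1.863 mg/L.
t_c = (1/0.8070) ln[(1.12/0.313)(1 − 1.863×0.8070/(0.313×13.87))] = 1.239 × ln(2.339) = 1.053 d.
D_c = (0.313/1.12) × 13.87 × e^(−0.313×1.053) = 0.2795 × 13.87 × 0.7192 = 2.789 mg/L.
Minimum DO = 8.51 − 2.789 = 5.721 mg/L.

t_c ≈ 1.05 d; minimum DO ≈ 5.72 mg/L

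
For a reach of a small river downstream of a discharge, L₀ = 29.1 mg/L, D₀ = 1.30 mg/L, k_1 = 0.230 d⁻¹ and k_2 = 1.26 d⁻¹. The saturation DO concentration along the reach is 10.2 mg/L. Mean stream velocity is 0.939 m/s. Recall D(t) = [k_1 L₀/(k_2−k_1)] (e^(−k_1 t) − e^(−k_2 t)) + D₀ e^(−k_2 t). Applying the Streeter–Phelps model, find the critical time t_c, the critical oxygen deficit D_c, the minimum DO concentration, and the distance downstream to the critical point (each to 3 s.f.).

At the critical point dD/dt = 0, so k_1 L₀ e^(−k_1 t) = k_2 D. Substituting D(t) from the Streeter–Phelps equation and solving for t gives
t_c = ln[(k_2/k_1)(1 − D₀(k_2−k_1)/(k_1 L₀))] / (k_2−k_1).
Here k_2−k_1 = 1.030 d⁻¹ and 1 − D₀(k_2−k_1)/(k_1 L₀) = 1 − 1.30×1.030/(0.230×29.1) = 0.7999, so
t_c = ln(5.478 × 0.7999) / 1.030 = 1.478 / 1.030 = 1.435 d.
L(t_c) = L₀ e^(−k_1 t_c) = 29.1 × 0.7190 = 20.92 mg/L, and at the critical point k_2 D_c = k_1 L, so D_c = (0.230/1.26) × 20.92 = 3.819 mg/L.
Minimum DO = C_s − D_c = 10.2 − 3.819 = 6.381 mg/L.
x_c = v t_c = 0.939 m/s × 1.435 d × 86400 s/d = 116400 m ≈ 116 km.

t_c ≈ 1.43 d; D_c ≈ 3.82 mg/L; min DO ≈ 6.38 mg/L; x_c ≈ 116 km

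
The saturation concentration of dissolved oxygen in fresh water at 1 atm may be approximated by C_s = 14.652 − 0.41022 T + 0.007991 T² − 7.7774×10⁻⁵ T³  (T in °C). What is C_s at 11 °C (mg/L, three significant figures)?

C_s = 14.652 − 0.41022×11 + 0.007991×11² − 7.7774×10⁻⁵×11³ = 11.00 mg/L.

C_s ≈ 11.0 mg/L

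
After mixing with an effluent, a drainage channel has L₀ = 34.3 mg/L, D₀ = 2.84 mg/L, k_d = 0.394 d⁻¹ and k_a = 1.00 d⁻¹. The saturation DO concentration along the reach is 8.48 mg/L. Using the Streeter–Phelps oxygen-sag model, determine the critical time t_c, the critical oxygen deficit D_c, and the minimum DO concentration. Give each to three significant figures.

t_c ≈ 1.31 d; D_c ≈ 8.06 mg/L; min DO ≈ 0.421 mg/L

At the critical point dD/dt = 0, so k_d L₀ e^(−k_d t) = k_a D. Substituting D(t) from the Streeter–Phelps equation and solving for t gives
t_c = ln[(k_a/k_d)(1 − D₀(k_a−k_d)/(k_d L₀))] / (k_a−k_d).
Here k_a−k_d = 0.6060 d⁻¹ and 1 − D₀(k_a−k_d)/(k_d L₀) = 1 − 2.84×0.6060/(0.394×34.3) = 0.8726, so
t_c = ln(2.538 × 0.8726) / 0.6060 = 0.7952 / 0.6060 = 1.312 d.
L(t_c) = L₀ e^(−k_d t_c) = 34.3 × 0.5963 = 20.45 mg/L, and at the critical point k_a D_c = k_d L, so D_c = (0.394/1.00) × 20.45 = 8.059 mg/L.
Minimum DO = C_s − D_c = 8.48 − 8.059 = 0.4214 mg/L.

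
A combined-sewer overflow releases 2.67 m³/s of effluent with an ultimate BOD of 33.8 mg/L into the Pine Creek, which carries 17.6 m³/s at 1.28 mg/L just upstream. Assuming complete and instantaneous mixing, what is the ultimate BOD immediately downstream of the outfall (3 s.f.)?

5.56 mg/L

Flow-weighted mixing: C = (Q_r C_r + Q_w C_w)/(Q_r + Q_w)
= (17.6×1.28 + 2.67×33.8)/(17.6 + 2.67) = 112.8/20.27 = 5.564 mg/L.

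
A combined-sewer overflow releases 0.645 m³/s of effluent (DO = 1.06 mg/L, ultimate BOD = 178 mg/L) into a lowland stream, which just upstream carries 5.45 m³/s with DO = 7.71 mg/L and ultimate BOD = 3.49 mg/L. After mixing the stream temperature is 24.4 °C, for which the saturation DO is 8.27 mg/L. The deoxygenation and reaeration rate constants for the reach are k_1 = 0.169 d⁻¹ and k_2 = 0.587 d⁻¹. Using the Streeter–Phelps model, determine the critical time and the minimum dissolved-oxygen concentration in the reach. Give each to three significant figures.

Mixed DO = (5.45×7.71 + 0.645×1.06)/(5.45+0.645) = 42.70/6.095 = 7.006 mg/L.
Mixed L₀ = (5.45×3.49 + 0.645×178)/(6.095) = 133.8/6.095 = 21.96 mg/L.
Initial deficit D₀ = C_s − DO₀ = 8.27 − 7.006 = 1.264 mg/L.
t_c = (1/0.4180) ln[(0.587/0.169)(1 − 1.264×0.4180/(0.169×21.96))] = 2.392 × ln(2.979) = 2.611 d.
D_c = (0.169/0.587) × 21.96 × e^(−0.169×2.611) = 0.2879 × 21.96 × 0.6432 = 4.066 mg/L.
Minimum DO = 8.27 − 4.066 = 4.204 mg/L.

t_c ≈ 2.61 d; minimum DO ≈ 4.20 mg/L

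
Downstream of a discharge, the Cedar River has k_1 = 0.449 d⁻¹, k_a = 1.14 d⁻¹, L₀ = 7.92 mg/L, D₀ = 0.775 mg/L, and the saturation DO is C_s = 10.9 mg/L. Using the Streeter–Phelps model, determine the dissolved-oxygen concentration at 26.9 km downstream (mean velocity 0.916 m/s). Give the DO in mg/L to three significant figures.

Travel time t = x/v = 26.9 km / (0.916 m/s) = 26900 m / 0.916 m/s = 29370 s = 0.3399 d.
k_1 L₀/(k_a−k_1) = 0.449×7.92/(1.14−0.449) = 3.556/0.6910 = 5.146 mg/L.
e^(−k_1 t) = e^(−0.449×0.3399) = 0.8585; e^(−k_a t) = e^(−1.14×0.3399) = 0.6788.
D = 5.146 × (0.8585 − 0.6788) + 0.775 × 0.6788 = 0.9248 + 0.5260 = 1.451 mg/L.
DO = C_s − D = 10.9 − 1.451 = 9.449 mg/L.

DO ≈ 9.45 mg/L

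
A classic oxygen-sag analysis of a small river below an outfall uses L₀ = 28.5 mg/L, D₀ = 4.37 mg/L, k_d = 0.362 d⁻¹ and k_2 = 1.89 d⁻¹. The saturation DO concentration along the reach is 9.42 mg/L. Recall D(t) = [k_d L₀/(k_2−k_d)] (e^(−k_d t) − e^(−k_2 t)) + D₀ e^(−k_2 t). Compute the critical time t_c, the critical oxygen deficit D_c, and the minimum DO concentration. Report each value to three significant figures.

t_c = [1/(k_2−k_d)] ln[(k_2/k_d)(1 − D₀(k_2−k_d)/(k_d L₀))]
= [1/(1.89−0.362)] ln[(1.89/0.362)(1 − 4.37×1.528/(0.362×28.5))]
= (1/1.528) ln[5.221 × 0.3528] = 0.6545 × ln(1.842) = 0.6545 × 0.6108 = 0.3997 d.
D_c = (k_d/k_2) L₀ e^(−k_d t_c) = (0.362/1.89) × 28.5 × e^(−0.362×0.3997) = 0.1915 × 28.5 × 0.8653 = 4.723 mg/L.
Minimum DO = C_s − D_c = 9.42 − 4.723 = 4.697 mg/L.

t_c ≈ 0.400 d; D_c ≈ 4.72 mg/L; min DO ≈ 4.70 mg/L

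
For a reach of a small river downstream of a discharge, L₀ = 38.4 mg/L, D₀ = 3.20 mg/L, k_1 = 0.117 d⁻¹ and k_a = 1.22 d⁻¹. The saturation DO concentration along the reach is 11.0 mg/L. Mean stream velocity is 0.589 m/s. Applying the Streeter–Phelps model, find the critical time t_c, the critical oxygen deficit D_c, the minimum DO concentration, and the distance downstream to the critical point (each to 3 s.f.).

At the critical point dD/dt = 0, so k_1 L₀ e^(−k_1 t) = k_a D. Substituting D(t) from the Streeter–Phelps equation and solving for t gives
t_c = ln[(k_a/k_1)(1 − D₀(k_a−k_1)/(k_1 L₀))] / (k_a−k_1).
Here k_a−k_1 = 1.103 d⁻¹ and 1 − D₀(k_a−k_1)/(k_1 L₀) = 1 − 3.20×1.103/(0.117×38.4) = 0.2144, so
t_c = ln(10.43 × 0.2144) / 1.103 = 0.8045 / 1.103 = 0.7293 d.
L(t_c) = L₀ e^(−k_1 t_c) = 38.4 × 0.9182 = 35.26 mg/L, and at the critical point k_a D_c = k_1 L, so D_c = (0.117/1.22) × 35.26 = 3.381 mg/L.
Minimum DO = C_s − D_c = 11.0 − 3.381 = 7.619 mg/L.
x_c = v t_c = 0.589 m/s × 0.7293 d × 86400 s/d = 37120 m ≈ 37.1 km.

t_c ≈ 0.729 d; D_c ≈ 3.38 mg/L; min DO ≈ 7.62 mg/L; x_c ≈ 37.1 km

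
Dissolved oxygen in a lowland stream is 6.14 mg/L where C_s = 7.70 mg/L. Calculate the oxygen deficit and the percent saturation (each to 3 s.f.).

D = C_s − C = 7.70 − 6.14 = 1.56 mg/L.
% saturation = 6.14/7.70 × 100 = 79.7 %.

D ≈ 1.56 mg/L; 79.7 % saturation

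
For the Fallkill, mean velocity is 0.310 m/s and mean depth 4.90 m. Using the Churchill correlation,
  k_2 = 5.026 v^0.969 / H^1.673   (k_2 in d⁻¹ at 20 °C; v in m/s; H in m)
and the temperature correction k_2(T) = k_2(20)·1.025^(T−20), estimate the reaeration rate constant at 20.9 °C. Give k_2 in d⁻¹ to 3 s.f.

k_2 ≈ 0.116 d⁻¹

k_2(20) = 5.026 × 0.310^0.969 / 4.90^1.673 = 5.026 × 0.3215 / 14.28 = 0.1131 d⁻¹.
k_2(20.9) = 0.1131 × 1.025^(20.9−20) = 0.1131 × 1.022 = 0.1157 d⁻¹.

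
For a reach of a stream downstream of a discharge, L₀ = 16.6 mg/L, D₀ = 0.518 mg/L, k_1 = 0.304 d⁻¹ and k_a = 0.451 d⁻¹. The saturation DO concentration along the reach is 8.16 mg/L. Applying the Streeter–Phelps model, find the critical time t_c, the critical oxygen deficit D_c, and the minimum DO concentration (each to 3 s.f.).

With k_a/k_1 = 1.484 and 1 − D₀(k_a−k_1)/(k_1 L₀) = 0.9849,
t_c = ln(1.484 × 0.9849) / (0.451 − 0.304) = ln(1.461) / 0.1470 = 0.3792/0.1470 = 2.580 d.
L(t_c) = L₀ e^(−k_1 t_c) = 16.6 × 0.4565 = 7.577 mg/L, and at the critical point k_a D_c = k_1 L, so D_c = (0.304/0.451) × 7.577 = 5.107 mg/L.
Minimum DO = C_s − D_c = 8.16 − 5.107 = 3.053 mg/L.

t_c ≈ 2.58 d; D_c ≈ 5.11 mg/L; min DO ≈ 3.05 mg/L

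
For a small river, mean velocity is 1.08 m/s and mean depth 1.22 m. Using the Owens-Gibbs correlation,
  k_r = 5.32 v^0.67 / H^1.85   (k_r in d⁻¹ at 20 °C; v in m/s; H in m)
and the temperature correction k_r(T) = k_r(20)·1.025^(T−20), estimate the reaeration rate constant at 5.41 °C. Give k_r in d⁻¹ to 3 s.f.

k_r ≈ 2.70 d⁻¹

k_r(20) = 5.32 × 1.08^0.67 / 1.22^1.85 = 5.32 × 1.053 / 1.445 = 3.877 d⁻¹.
k_r(5.41) = 3.877 × 1.025^(5.41−20) = 3.877 × 0.6975 = 2.704 d⁻¹.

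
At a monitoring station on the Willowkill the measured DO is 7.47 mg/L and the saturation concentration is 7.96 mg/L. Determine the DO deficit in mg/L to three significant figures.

D ≈ 0.490 mg/L

D = C_s − C = 7.96 − 7.47 = 0.490 mg/L.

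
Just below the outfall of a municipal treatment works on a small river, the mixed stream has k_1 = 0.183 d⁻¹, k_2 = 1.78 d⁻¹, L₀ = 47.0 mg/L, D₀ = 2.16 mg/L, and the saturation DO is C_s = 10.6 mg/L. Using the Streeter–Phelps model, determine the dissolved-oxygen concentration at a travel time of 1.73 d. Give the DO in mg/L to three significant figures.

k_1 L₀/(k_2−k_1) = 0.183×47.0/(1.78−0.183) = 8.601/1.597 = 5.386 mg/L.
e^(−k_1 t) = e^(−0.183×1.730) = 0.7286; e^(−k_2 t) = e^(−1.78×1.730) = 0.04599.
D = 5.386 × (0.7286 − 0.04599) + 2.16 × 0.04599 = 3.677 + 0.09933 = 3.776 mg/L.
DO = C_s − D = 10.6 − 3.776 = 6.824 mg/L.

DO ≈ 6.82 mg/L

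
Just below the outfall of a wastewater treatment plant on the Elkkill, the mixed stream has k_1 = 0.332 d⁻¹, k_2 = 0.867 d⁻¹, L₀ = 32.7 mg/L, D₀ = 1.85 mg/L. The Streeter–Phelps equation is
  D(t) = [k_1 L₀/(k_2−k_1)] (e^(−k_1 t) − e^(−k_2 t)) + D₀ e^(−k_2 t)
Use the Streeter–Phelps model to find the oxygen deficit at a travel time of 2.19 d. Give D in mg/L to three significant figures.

k_1 L₀/(k_2−k_1) = 0.332×32.7/(0.867−0.332) = 10.86/0.5350 = 20.29 mg/L.
e^(−k_1 t) = e^(−0.332×2.190) = 0.4833; e^(−k_2 t) = e^(−0.867×2.190) = 0.1498.
D = 20.29 × (0.4833 − 0.1498) + 1.85 × 0.1498 = 6.769 + 0.2771 = 7.046 mg/L.

D ≈ 7.05 mg/L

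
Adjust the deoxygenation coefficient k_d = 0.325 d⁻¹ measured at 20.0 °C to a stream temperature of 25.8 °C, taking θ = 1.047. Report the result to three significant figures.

k_d ≈ 0.424 d⁻¹

k_d(T₂) = k_d(T₁) · θ^(T₂−T₁) = 0.325 × 1.047^(25.8−20.0)
= 0.325 × 1.047^5.80 = 0.325 × 1.305 = 0.4242 d⁻¹.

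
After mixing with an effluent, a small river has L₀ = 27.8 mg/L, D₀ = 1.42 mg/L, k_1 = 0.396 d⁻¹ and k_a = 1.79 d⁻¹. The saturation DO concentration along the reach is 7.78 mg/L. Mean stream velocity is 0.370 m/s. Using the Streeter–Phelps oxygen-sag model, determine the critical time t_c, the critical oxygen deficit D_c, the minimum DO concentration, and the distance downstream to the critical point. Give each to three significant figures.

t_c ≈ 0.940 d; D_c ≈ 4.24 mg/L; min DO ≈ 3.54 mg/L; x_c ≈ 30.0 km

t_c = [1/(k_a−k_1)] ln[(k_a/k_1)(1 − D₀(k_a−k_1)/(k_1 L₀))]
= [1/(1.79−0.396)] ln[(1.79/0.396)(1 − 1.42×1.394/(0.396×27.8))]
= (1/1.394) ln[4.520 × 0.8202] = 0.7174 × ln(3.707) = 0.7174 × 1.310 = 0.9400 d.
D_c = (k_1/k_a) L₀ e^(−k_1 t_c) = (0.396/1.79) × 27.8 × e^(−0.396×0.9400) = 0.2212 × 27.8 × 0.6892 = 4.239 mg/L.
Minimum DO = C_s − D_c = 7.78 − 4.239 = 3.541 mg/L.
x_c = v t_c = 0.370 m/s × 0.9400 d × 86400 s/d = 30050 m ≈ 30.0 km.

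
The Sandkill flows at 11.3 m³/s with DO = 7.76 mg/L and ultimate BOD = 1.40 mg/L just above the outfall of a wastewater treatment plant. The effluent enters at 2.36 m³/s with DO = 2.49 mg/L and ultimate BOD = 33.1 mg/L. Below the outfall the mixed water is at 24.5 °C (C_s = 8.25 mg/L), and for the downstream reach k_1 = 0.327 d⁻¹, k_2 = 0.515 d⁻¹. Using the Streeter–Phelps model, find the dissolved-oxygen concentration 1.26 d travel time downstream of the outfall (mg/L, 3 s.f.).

DO ≈ 5.85 mg/L

Mixed DO = (11.3×7.76 + 2.36×2.49)/(11.3+2.36) = 93.56/13.66 = 6.850 mg/L.
Mixed L₀ = (11.3×1.40 + 2.36×33.1)/(13.66) = 93.94/13.66 = 6.877 mg/L.
Initial deficit D₀ = C_s − DO₀ = 8.25 − 6.850 = 1.400 mg/L.
D(1.26) = [0.327×6.877/(0.515−0.327)](e^(−0.327×1.26) − e^(−0.515×1.26)) + 1.400 e^(−0.515×1.26)
= 11.96 × (0.6623 − 0.5226) + 1.400 × 0.5226 = 2.403 mg/L.
DO = 8.25 − 2.403 = 5.847 mg/L.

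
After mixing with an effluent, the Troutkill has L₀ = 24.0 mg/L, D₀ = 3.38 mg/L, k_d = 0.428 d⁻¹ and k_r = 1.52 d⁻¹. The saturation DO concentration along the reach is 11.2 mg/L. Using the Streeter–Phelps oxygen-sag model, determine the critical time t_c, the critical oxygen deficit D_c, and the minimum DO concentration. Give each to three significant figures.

t_c ≈ 0.753 d; D_c ≈ 4.90 mg/L; min DO ≈ 6.30 mg/L

t_c = [1/(k_r−k_d)] ln[(k_r/k_d)(1 − D₀(k_r−k_d)/(k_d L₀))]
= [1/(1.52−0.428)] ln[(1.52/0.428)(1 − 3.38×1.092/(0.428×24.0))]
= (1/1.092) ln[3.551 × 0.6407] = 0.9158 × ln(2.275) = 0.9158 × 0.8221 = 0.7529 d.
L(t_c) = L₀ e^(−k_d t_c) = 24.0 × 0.7245 = 17.39 mg/L, and at the critical point k_r D_c = k_d L, so D_c = (0.428/1.52) × 17.39 = 4.896 mg/L.
Minimum DO = C_s − D_c = 11.2 − 4.896 = 6.304 mg/L.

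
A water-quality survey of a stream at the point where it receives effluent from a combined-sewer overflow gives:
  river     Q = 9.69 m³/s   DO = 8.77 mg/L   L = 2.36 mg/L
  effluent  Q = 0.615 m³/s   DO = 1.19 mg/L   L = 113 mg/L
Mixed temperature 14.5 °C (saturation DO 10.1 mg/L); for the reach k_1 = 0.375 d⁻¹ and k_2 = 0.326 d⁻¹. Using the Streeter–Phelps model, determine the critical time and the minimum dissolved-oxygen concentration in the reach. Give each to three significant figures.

t_c ≈ 2.33 d; minimum DO ≈ 5.80 mg/L

Mixed DO = (9.69×8.77 + 0.615×1.19)/(9.69+0.615) = 85.71/10.30 = 8.318 mg/L.
Mixed L₀ = (9.69×2.36 + 0.615×113)/(10.30) = 92.36/10.30 = 8.963 mg/L.
Initial deficit D₀ = C_s − DO₀ = 10.1 − 8.318 = 1.782 mg/L.
t_c = (1/-0.04900) ln[(0.326/0.375)(1 − 1.782×-0.04900/(0.375×8.963))] = -20.41 × ln(0.8919) = 2.334 d.
D_c = (0.375/0.326) × 8.963 × e^(−0.375×2.334) = 1.150 × 8.963 × 0.4167 = 4.297 mg/L.
Minimum DO = 10.1 − 4.297 = 5.803 mg/L.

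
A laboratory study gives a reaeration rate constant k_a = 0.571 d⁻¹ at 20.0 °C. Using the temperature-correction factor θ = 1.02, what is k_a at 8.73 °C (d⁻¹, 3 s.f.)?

k_a(T₂) = k_a(T₁) · θ^(T₂−T₁) = 0.571 × 1.02^(8.73−20.0)
= 0.571 × 1.02^-11.3 = 0.571 × 0.8000 = 0.4568 d⁻¹.

k_a ≈ 0.457 d⁻¹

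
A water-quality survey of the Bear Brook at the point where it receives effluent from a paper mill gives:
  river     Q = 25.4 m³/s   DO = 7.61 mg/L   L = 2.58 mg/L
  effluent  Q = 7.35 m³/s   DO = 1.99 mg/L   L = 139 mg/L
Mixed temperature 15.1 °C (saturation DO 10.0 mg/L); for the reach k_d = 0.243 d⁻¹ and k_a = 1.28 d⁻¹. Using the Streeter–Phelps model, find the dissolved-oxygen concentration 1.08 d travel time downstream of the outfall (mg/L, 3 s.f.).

Mixed DO = (25.4×7.61 + 7.35×1.99)/(25.4+7.35) = 207.9/32.75 = 6.349 mg/L.
Mixed L₀ = (25.4×2.58 + 7.35×139)/(32.75) = 1087/32.75 = 33.20 mg/L.
Initial deficit D₀ = C_s − DO₀ = 10.0 − 6.349 = 3.651 mg/L.
D(1.08) = [0.243×33.20/(1.28−0.243)](e^(−0.243×1.08) − e^(−1.28×1.08)) + 3.651 e^(−1.28×1.08)
= 7.779 × (0.7692 − 0.2510) + 3.651 × 0.2510 = 4.947 mg/L.
DO = 10.0 − 4.947 = 5.053 mg/L.

DO ≈ 5.05 mg/L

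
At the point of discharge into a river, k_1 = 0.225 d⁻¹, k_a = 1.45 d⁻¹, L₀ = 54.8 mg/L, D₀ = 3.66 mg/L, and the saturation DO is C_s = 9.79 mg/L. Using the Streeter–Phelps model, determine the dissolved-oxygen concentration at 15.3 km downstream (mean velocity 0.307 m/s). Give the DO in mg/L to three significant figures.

Travel time t = x/v = 15.3 km / (0.307 m/s) = 15300 m / 0.307 m/s = 49840 s = 0.5768 d.
k_1 L₀/(k_a−k_1) = 0.225×54.8/(1.45−0.225) = 12.33/1.225 = 10.07 mg/L.
e^(−k_1 t) = e^(−0.225×0.5768) = 0.8783; e^(−k_a t) = e^(−1.45×0.5768) = 0.4333.
D = 10.07 × (0.8783 − 0.4333) + 3.66 × 0.4333 = 4.479 + 1.586 = 6.065 mg/L.
DO = C_s − D = 9.79 − 6.065 = 3.725 mg/L.

DO ≈ 3.73 mg/L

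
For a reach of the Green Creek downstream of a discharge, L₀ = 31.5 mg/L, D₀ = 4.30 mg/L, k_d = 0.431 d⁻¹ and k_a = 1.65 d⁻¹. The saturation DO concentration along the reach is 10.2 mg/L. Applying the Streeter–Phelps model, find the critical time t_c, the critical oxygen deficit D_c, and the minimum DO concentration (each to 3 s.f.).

With k_a/k_d = 3.828 and 1 − D₀(k_a−k_d)/(k_d L₀) = 0.6139,
t_c = ln(3.828 × 0.6139) / (1.65 − 0.431) = ln(2.350) / 1.219 = 0.8545/1.219 = 0.7010 d.
D_c = (k_d/k_a) L₀ e^(−k_d t_c) = (0.431/1.65) × 31.5 × e^(−0.431×0.7010) = 0.2612 × 31.5 × 0.7392 = 6.083 mg/L.
Minimum DO = C_s − D_c = 10.2 − 6.083 = 4.117 mg/L.

t_c ≈ 0.701 d; D_c ≈ 6.08 mg/L; min DO ≈ 4.12 mg/L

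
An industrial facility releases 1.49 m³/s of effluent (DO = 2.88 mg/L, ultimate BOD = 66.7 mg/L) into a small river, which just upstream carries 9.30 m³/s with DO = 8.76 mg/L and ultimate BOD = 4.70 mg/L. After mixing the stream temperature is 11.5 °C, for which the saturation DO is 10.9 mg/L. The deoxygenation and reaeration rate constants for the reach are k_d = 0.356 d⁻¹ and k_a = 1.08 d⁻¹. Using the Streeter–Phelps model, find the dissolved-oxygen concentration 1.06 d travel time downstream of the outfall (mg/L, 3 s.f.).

Mixed DO = (9.30×8.76 + 1.49×2.88)/(9.30+1.49) = 85.76/10.79 = 7.948 mg/L.
Mixed L₀ = (9.30×4.70 + 1.49×66.7)/(10.79) = 143.1/10.79 = 13.26 mg/L.
Initial deficit D₀ = C_s − DO₀ = 10.9 − 7.948 = 2.952 mg/L.
D(1.06) = [0.356×13.26/(1.08−0.356)](e^(−0.356×1.06) − e^(−1.08×1.06)) + 2.952 e^(−1.08×1.06)
= 6.521 × (0.6857 − 0.3183) + 2.952 × 0.3183 = 3.335 mg/L.
DO = 10.9 − 3.335 = 7.565 mg/L.

DO ≈ 7.56 mg/L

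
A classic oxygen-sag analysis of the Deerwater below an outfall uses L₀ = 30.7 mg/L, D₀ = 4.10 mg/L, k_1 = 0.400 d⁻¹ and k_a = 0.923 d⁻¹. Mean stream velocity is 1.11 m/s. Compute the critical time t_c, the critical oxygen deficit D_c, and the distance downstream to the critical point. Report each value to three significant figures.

t_c ≈ 1.23 d; D_c ≈ 8.13 mg/L; x_c ≈ 118 km

t_c = [1/(k_a−k_1)] ln[(k_a/k_1)(1 − D₀(k_a−k_1)/(k_1 L₀))]
= [1/(0.923−0.400)] ln[(0.923/0.400)(1 − 4.10×0.5230/(0.400×30.7))]
= (1/0.5230) ln[2.308 × 0.8254] = 1.912 × ln(1.905) = 1.912 × 0.6443 = 1.232 d.
L(t_c) = L₀ e^(−k_1 t_c) = 30.7 × 0.6110 = 18.76 mg/L, and at the critical point k_a D_c = k_1 L, so D_c = (0.400/0.923) × 18.76 = 8.128 mg/L.
x_c = v t_c = 1.11 m/s × 1.232 d × 86400 s/d = 118100 m ≈ 118 km.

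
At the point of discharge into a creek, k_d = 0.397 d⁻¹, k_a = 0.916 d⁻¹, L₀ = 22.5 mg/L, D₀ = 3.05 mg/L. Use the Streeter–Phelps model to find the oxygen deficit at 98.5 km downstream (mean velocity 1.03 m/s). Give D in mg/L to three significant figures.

D ≈ 5.95 mg/L

Travel time t = x/v = 98.5 km / (1.03 m/s) = 98500 m / 1.03 m/s = 95630 s = 1.107 d.
k_d L₀/(k_a−k_d) = 0.397×22.5/(0.916−0.397) = 8.933/0.5190 = 17.21 mg/L.
e^(−k_d t) = e^(−0.397×1.107) = 0.6444; e^(−k_a t) = e^(−0.916×1.107) = 0.3628.
D = 17.21 × (0.6444 − 0.3628) + 3.05 × 0.3628 = 4.847 + 1.107 = 5.953 mg/L.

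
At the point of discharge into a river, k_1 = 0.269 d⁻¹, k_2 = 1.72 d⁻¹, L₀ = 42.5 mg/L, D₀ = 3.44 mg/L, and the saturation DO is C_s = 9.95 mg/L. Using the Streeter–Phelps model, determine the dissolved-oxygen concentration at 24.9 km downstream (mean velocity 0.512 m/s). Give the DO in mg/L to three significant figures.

Travel time t = x/v = 24.9 km / (0.512 m/s) = 24900 m / 0.512 m/s = 48630 s = 0.5629 d.
k_1 L₀/(k_2−k_1) = 0.269×42.5/(1.72−0.269) = 11.43/1.451 = 7.879 mg/L.
e^(−k_1 t) = e^(−0.269×0.5629) = 0.8595; e^(−k_2 t) = e^(−1.72×0.5629) = 0.3798.
D = 7.879 × (0.8595 − 0.3798) + 3.44 × 0.3798 = 3.780 + 1.306 = 5.086 mg/L.
DO = C_s − D = 9.95 − 5.086 = 4.864 mg/L.

DO ≈ 4.86 mg/L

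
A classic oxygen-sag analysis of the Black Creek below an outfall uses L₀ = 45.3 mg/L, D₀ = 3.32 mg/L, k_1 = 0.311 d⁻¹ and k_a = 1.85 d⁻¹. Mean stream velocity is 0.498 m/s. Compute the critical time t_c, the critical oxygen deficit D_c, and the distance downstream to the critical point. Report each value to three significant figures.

t_c ≈ 0.866 d; D_c ≈ 5.82 mg/L; x_c ≈ 37.3 km

At the critical point dD/dt = 0, so k_1 L₀ e^(−k_1 t) = k_a D. Substituting D(t) from the Streeter–Phelps equation and solving for t gives
t_c = ln[(k_a/k_1)(1 − D₀(k_a−k_1)/(k_1 L₀))] / (k_a−k_1).
Here k_a−k_1 = 1.539 d⁻¹ and 1 − D₀(k_a−k_1)/(k_1 L₀) = 1 − 3.32×1.539/(0.311×45.3) = 0.6373, so
t_c = ln(5.949 × 0.6373) / 1.539 = 1.333 / 1.539 = 0.8659 d.
D_c = (k_1/k_a) L₀ e^(−k_1 t_c) = (0.311/1.85) × 45.3 × e^(−0.311×0.8659) = 0.1681 × 45.3 × 0.7639 = 5.817 mg/L.
x_c = v t_c = 0.498 m/s × 0.8659 d × 86400 s/d = 37260 m ≈ 37.3 km.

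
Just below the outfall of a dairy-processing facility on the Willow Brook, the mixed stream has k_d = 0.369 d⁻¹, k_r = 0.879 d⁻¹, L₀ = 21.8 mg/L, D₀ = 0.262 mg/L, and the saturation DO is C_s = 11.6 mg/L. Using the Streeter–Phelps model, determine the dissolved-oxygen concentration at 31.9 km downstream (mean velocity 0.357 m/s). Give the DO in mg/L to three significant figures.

Travel time t = x/v = 31.9 km / (0.357 m/s) = 31900 m / 0.357 m/s = 89360 s = 1.034 d.
k_d L₀/(k_r−k_d) = 0.369×21.8/(0.879−0.369) = 8.044/0.5100 = 15.77 mg/L.
e^(−k_d t) = e^(−0.369×1.034) = 0.6828; e^(−k_r t) = e^(−0.879×1.034) = 0.4029.
D = 15.77 × (0.6828 − 0.4029) + 0.262 × 0.4029 = 4.414 + 0.1056 = 4.520 mg/L.
DO = C_s − D = 11.6 − 4.520 = 7.080 mg/L.

DO ≈ 7.08 mg/L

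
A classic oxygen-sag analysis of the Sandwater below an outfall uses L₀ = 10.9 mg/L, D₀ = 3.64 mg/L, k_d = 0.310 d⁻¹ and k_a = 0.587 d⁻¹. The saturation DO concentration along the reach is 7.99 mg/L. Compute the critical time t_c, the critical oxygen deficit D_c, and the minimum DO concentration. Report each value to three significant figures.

t_c ≈ 1.03 d; D_c ≈ 4.19 mg/L; min DO ≈ 3.80 mg/L

With k_a/k_d = 1.894 and 1 − D₀(k_a−k_d)/(k_d L₀) = 0.7016,
t_c = ln(1.894 × 0.7016) / (0.587 − 0.310) = ln(1.329) / 0.2770 = 0.2841/0.2770 = 1.026 d.
L(t_c) = L₀ e^(−k_d t_c) = 10.9 × 0.7277 = 7.932 mg/L, and at the critical point k_a D_c = k_d L, so D_c = (0.310/0.587) × 7.932 = 4.189 mg/L.
Minimum DO = C_s − D_c = 7.99 − 4.189 = 3.801 mg/L.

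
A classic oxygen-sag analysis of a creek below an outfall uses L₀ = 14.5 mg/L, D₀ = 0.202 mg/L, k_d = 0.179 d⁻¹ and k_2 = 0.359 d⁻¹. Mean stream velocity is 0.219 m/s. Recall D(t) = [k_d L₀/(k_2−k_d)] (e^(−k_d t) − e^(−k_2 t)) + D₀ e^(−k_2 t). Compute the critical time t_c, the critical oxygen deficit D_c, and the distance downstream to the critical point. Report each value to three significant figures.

At the critical point dD/dt = 0, so k_d L₀ e^(−k_d t) = k_2 D. Substituting D(t) from the Streeter–Phelps equation and solving for t gives
t_c = ln[(k_2/k_d)(1 − D₀(k_2−k_d)/(k_d L₀))] / (k_2−k_d).
Here k_2−k_d = 0.1800 d⁻¹ and 1 − D₀(k_2−k_d)/(k_d L₀) = 1 − 0.202×0.1800/(0.179×14.5) = 0.9860, so
t_c = ln(2.006 × 0.9860) / 0.1800 = 0.6818 / 0.1800 = 3.788 d.
L(t_c) = L₀ e^(−k_d t_c) = 14.5 × 0.5076 = 7.360 mg/L, and at the critical point k_2 D_c = k_d L, so D_c = (0.179/0.359) × 7.360 = 3.670 mg/L.
x_c = v t_c = 0.219 m/s × 3.788 d × 86400 s/d = 71670 m ≈ 71.7 km.

t_c ≈ 3.79 d; D_c ≈ 3.67 mg/L; x_c ≈ 71.7 km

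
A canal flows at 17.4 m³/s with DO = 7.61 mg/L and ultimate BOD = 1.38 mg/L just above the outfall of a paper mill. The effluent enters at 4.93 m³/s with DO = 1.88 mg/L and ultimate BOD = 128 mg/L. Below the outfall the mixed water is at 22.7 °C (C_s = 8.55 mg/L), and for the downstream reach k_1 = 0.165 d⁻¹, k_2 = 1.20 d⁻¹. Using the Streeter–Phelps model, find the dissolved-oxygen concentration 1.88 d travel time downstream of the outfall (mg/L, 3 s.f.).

Mixed DO = (17.4×7.61 + 4.93×1.88)/(17.4+4.93) = 141.7/22.33 = 6.345 mg/L.
Mixed L₀ = (17.4×1.38 + 4.93×128)/(22.33) = 655.1/22.33 = 29.34 mg/L.
Initial deficit D₀ = C_s − DO₀ = 8.55 − 6.345 = 2.205 mg/L.
D(1.88) = [0.165×29.34/(1.20−0.165)](e^(−0.165×1.88) − e^(−1.20×1.88)) + 2.205 e^(−1.20×1.88)
= 4.677 × (0.7333 − 0.1048) + 2.205 × 0.1048 = 3.170 mg/L.
DO = 8.55 − 3.170 = 5.380 mg/L.

DO ≈ 5.38 mg/L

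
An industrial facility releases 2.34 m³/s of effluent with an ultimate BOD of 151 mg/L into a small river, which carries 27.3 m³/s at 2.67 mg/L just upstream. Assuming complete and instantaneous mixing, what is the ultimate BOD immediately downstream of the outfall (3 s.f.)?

14.4 mg/L

Flow-weighted mixing: C = (Q_r C_r + Q_w C_w)/(Q_r + Q_w)
= (27.3×2.67 + 2.34×151)/(27.3 + 2.34) = 426.2/29.64 = 14.38 mg/L.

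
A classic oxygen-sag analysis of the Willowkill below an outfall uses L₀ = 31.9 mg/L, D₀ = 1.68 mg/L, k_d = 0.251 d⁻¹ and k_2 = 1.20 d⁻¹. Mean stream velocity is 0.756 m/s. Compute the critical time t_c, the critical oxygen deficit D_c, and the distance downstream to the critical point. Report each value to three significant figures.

With k_2/k_d = 4.781 and 1 − D₀(k_2−k_d)/(k_d L₀) = 0.8009,
t_c = ln(4.781 × 0.8009) / (1.20 − 0.251) = ln(3.829) / 0.9490 = 1.343/0.9490 = 1.415 d.
D_c = (k_d/k_2) L₀ e^(−k_d t_c) = (0.251/1.20) × 31.9 × e^(−0.251×1.415) = 0.2092 × 31.9 × 0.7011 = 4.678 mg/L.
x_c = v t_c = 0.756 m/s × 1.415 d × 86400 s/d = 92410 m ≈ 92.4 km.

t_c ≈ 1.41 d; D_c ≈ 4.68 mg/L; x_c ≈ 92.4 km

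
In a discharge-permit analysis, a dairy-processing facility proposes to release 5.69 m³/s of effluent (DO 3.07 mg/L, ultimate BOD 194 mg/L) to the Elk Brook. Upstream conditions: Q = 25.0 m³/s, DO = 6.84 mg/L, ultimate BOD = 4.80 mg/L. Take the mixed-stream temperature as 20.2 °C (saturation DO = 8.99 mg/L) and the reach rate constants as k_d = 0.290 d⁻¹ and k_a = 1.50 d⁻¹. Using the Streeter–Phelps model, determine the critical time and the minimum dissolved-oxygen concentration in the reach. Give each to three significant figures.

t_c ≈ 1.07 d; minimum DO ≈ 3.33 mg/L

Mixed DO = (25.0×6.84 + 5.69×3.07)/(25.0+5.69) = 188.5/30.69 = 6.141 mg/L.
Mixed L₀ = (25.0×4.80 + 5.69×194)/(30.69) = 1224/30.69 = 39.88 mg/L.
Initial deficit D₀ = C_s − DO₀ = 8.99 − 6.141 = 2.849 mg/L.
t_c = (1/1.210) ln[(1.50/0.290)(1 − 2.849×1.210/(0.290×39.88))] = 0.8264 × ln(3.631) = 1.066 d.
D_c = (0.290/1.50) × 39.88 × e^(−0.290×1.066) = 0.1933 × 39.88 × 0.7342 = 5.660 mg/L.
Minimum DO = 8.99 − 5.660 = 3.330 mg/L.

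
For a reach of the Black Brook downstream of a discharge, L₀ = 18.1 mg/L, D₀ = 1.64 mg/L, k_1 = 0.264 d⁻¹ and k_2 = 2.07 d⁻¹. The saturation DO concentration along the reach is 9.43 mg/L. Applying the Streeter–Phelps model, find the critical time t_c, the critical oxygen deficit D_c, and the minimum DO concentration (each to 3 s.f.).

t_c = [1/(k_2−k_1)] ln[(k_2/k_1)(1 − D₀(k_2−k_1)/(k_1 L₀))]
= [1/(2.07−0.264)] ln[(2.07/0.264)(1 − 1.64×1.806/(0.264×18.1))]
= (1/1.806) ln[7.841 × 0.3802] = 0.5537 × ln(2.981) = 0.5537 × 1.092 = 0.6048 d.
D_c = (k_1/k_2) L₀ e^(−k_1 t_c) = (0.264/2.07) × 18.1 × e^(−0.264×0.6048) = 0.1275 × 18.1 × 0.8524 = 1.968 mg/L.
Minimum DO = C_s − D_c = 9.43 − 1.968 = 7.462 mg/L.

t_c ≈ 0.605 d; D_c ≈ 1.97 mg/L; min DO ≈ 7.46 mg/L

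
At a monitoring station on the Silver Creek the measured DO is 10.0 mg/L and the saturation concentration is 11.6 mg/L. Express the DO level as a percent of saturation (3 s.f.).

86.2 % saturation

% saturation = C/C_s × 100 = 10.0/11.6 × 100 = 86.2 %.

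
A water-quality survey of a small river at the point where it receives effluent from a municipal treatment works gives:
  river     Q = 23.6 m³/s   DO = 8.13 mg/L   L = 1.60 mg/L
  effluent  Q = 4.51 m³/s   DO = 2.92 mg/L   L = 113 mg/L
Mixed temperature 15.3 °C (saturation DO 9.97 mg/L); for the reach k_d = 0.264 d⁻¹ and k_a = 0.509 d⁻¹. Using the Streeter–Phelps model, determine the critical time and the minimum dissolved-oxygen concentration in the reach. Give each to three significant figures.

Mixed DO = (23.6×8.13 + 4.51×2.92)/(23.6+4.51) = 205.0/28.11 = 7.294 mg/L.
Mixed L₀ = (23.6×1.60 + 4.51×113)/(28.11) = 547.4/28.11 = 19.47 mg/L.
Initial deficit D₀ = C_s − DO₀ = 9.97 − 7.294 = 2.676 mg/L.
t_c = (1/0.2450) ln[(0.509/0.264)(1 − 2.676×0.2450/(0.264×19.47))] = 4.082 × ln(1.682) = 2.123 d.
D_c = (0.264/0.509) × 19.47 × e^(−0.264×2.123) = 0.5187 × 19.47 × 0.5710 = 5.767 mg/L.
Minimum DO = 9.97 − 5.767 = 4.203 mg/L.

t_c ≈ 2.12 d; minimum DO ≈ 4.20 mg/L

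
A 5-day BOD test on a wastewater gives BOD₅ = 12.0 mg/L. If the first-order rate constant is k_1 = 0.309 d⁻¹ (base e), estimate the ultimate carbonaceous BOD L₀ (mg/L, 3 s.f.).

L₀ ≈ 15.3 mg/L

BOD₅ = L₀(1 − e^(−5k_1)) ⇒ L₀ = BOD₅ / (1 − e^(−5×0.309))
= 12.0 / (1 − 0.2133) = 12.0 / 0.7867 = 15.25 mg/L.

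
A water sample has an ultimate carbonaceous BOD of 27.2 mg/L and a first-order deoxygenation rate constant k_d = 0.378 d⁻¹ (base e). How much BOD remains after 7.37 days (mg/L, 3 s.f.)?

L ≈ 1.68 mg/L

L_t = L₀ e^(−k_d t) = 27.2 × e^(−0.378×7.37) = 27.2 × 0.06168 = 1.678 mg/L.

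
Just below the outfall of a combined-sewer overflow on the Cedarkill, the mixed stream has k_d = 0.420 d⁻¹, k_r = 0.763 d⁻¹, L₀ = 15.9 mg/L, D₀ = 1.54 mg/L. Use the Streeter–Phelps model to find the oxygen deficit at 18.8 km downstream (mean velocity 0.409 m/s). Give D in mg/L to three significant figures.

D ≈ 3.62 mg/L

Travel time t = x/v = 18.8 km / (0.409 m/s) = 18800 m / 0.409 m/s = 45970 s = 0.5320 d.
k_d L₀/(k_r−k_d) = 0.420×15.9/(0.763−0.420) = 6.678/0.3430 = 19.47 mg/L.
e^(−k_d t) = e^(−0.420×0.5320) = 0.7998; e^(−k_r t) = e^(−0.763×0.5320) = 0.6664.
D = 19.47 × (0.7998 − 0.6664) + 1.54 × 0.6664 = 2.597 + 1.026 = 3.623 mg/L.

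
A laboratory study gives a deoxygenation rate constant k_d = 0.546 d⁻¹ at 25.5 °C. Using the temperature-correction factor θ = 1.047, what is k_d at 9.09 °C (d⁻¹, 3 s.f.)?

k_d ≈ 0.257 d⁻¹

k_d(T₂) = k_d(T₁) · θ^(T₂−T₁) = 0.546 × 1.047^(9.09−25.5)
= 0.546 × 1.047^-16.4 = 0.546 × 0.4706 = 0.2570 d⁻¹.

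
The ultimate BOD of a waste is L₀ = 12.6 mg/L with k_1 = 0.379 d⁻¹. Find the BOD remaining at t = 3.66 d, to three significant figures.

L ≈ 3.15 mg/L

L_t = L₀ e^(−k_1 t) = 12.6 × e^(−0.379×3.66) = 12.6 × 0.2498 = 3.147 mg/L.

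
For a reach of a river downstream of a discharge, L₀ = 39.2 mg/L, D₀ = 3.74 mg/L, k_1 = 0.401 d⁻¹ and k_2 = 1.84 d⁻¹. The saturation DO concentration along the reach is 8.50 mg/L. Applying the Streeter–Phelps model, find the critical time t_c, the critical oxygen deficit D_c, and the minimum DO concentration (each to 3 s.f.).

t_c ≈ 0.768 d; D_c ≈ 6.28 mg/L; min DO ≈ 2.22 mg/L

At the critical point dD/dt = 0, so k_1 L₀ e^(−k_1 t) = k_2 D. Substituting D(t) from the Streeter–Phelps equation and solving for t gives
t_c = ln[(k_2/k_1)(1 − D₀(k_2−k_1)/(k_1 L₀))] / (k_2−k_1).
Here k_2−k_1 = 1.439 d⁻¹ and 1 − D₀(k_2−k_1)/(k_1 L₀) = 1 − 3.74×1.439/(0.401×39.2) = 0.6576, so
t_c = ln(4.589 × 0.6576) / 1.439 = 1.104 / 1.439 = 0.7675 d.
L(t_c) = L₀ e^(−k_1 t_c) = 39.2 × 0.7351 = 28.82 mg/L, and at the critical point k_2 D_c = k_1 L, so D_c = (0.401/1.84) × 28.82 = 6.280 mg/L.
Minimum DO = C_s − D_c = 8.50 − 6.280 = 2.220 mg/L.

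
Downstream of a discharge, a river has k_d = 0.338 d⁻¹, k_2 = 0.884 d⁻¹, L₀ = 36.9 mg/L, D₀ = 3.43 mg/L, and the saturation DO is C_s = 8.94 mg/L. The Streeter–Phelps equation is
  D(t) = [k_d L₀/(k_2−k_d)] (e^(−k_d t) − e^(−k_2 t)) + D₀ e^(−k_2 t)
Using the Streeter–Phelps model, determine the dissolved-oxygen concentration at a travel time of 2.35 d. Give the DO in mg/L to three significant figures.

k_d L₀/(k_2−k_d) = 0.338×36.9/(0.884−0.338) = 12.47/0.5460 = 22.84 mg/L.
e^(−k_d t) = e^(−0.338×2.350) = 0.4519; e^(−k_2 t) = e^(−0.884×2.350) = 0.1253.
D = 22.84 × (0.4519 − 0.1253) + 3.43 × 0.1253 = 7.461 + 0.4296 = 7.891 mg/L.
DO = C_s − D = 8.94 − 7.891 = 1.049 mg/L.

DO ≈ 1.05 mg/L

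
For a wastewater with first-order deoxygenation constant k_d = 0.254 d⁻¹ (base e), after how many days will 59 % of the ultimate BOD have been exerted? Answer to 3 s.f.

t ≈ 3.51 d

y/L₀ = 1 − e^(−k_d t) = 0.59 ⇒ e^(−k_d t) = 0.410
t = −ln(0.410) / 0.254 = 0.8916 / 0.254 = 3.510 d.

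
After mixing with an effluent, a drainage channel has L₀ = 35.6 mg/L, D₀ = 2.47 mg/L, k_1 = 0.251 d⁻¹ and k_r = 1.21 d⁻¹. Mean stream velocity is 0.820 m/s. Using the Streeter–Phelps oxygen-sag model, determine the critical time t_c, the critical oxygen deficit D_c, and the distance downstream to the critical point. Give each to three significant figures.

At the critical point dD/dt = 0, so k_1 L₀ e^(−k_1 t) = k_r D. Substituting D(t) from the Streeter–Phelps equation and solving for t gives
t_c = ln[(k_r/k_1)(1 − D₀(k_r−k_1)/(k_1 L₀))] / (k_r−k_1).
Here k_r−k_1 = 0.9590 d⁻¹ and 1 − D₀(k_r−k_1)/(k_1 L₀) = 1 − 2.47×0.9590/(0.251×35.6) = 0.7349, so
t_c = ln(4.821 × 0.7349) / 0.9590 = 1.265 / 0.9590 = 1.319 d.
D_c = (k_1/k_r) L₀ e^(−k_1 t_c) = (0.251/1.21) × 35.6 × e^(−0.251×1.319) = 0.2074 × 35.6 × 0.7182 = 5.303 mg/L.
x_c = v t_c = 0.820 m/s × 1.319 d × 86400 s/d = 93450 m ≈ 93.4 km.

t_c ≈ 1.32 d; D_c ≈ 5.30 mg/L; x_c ≈ 93.4 km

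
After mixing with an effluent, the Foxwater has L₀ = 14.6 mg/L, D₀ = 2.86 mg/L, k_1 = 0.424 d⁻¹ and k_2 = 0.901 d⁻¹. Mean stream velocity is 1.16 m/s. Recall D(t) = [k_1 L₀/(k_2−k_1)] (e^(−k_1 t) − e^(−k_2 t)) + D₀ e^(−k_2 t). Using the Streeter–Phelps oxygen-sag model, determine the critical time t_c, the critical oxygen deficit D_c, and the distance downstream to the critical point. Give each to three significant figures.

t_c ≈ 1.06 d; D_c ≈ 4.39 mg/L; x_c ≈ 106 km

t_c = [1/(k_2−k_1)] ln[(k_2/k_1)(1 − D₀(k_2−k_1)/(k_1 L₀))]
= [1/(0.901−0.424)] ln[(0.901/0.424)(1 − 2.86×0.4770/(0.424×14.6))]
= (1/0.4770) ln[2.125 × 0.7796] = 2.096 × ln(1.657) = 2.096 × 0.5048 = 1.058 d.
L(t_c) = L₀ e^(−k_1 t_c) = 14.6 × 0.6384 = 9.321 mg/L, and at the critical point k_2 D_c = k_1 L, so D_c = (0.424/0.901) × 9.321 = 4.386 mg/L.
x_c = v t_c = 1.16 m/s × 1.058 d × 86400 s/d = 106100 m ≈ 106 km.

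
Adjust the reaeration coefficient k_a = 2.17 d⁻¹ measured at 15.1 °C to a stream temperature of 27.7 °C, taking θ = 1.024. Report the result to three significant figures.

k_a(T₂) = k_a(T₁) · θ^(T₂−T₁) = 2.17 × 1.024^(27.7−15.1)
= 2.17 × 1.024^12.6 = 2.17 × 1.348 = 2.926 d⁻¹.

k_a ≈ 2.93 d⁻¹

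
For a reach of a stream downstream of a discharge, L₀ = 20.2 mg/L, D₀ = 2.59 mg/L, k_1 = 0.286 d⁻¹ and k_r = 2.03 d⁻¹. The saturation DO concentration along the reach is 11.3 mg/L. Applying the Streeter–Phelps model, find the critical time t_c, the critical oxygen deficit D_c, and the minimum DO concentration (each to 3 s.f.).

t_c ≈ 0.251 d; D_c ≈ 2.65 mg/L; min DO ≈ 8.65 mg/L

At the critical point dD/dt = 0, so k_1 L₀ e^(−k_1 t) = k_r D. Substituting D(t) from the Streeter–Phelps equation and solving for t gives
t_c = ln[(k_r/k_1)(1 − D₀(k_r−k_1)/(k_1 L₀))] / (k_r−k_1).
Here k_r−k_1 = 1.744 d⁻¹ and 1 − D₀(k_r−k_1)/(k_1 L₀) = 1 − 2.59×1.744/(0.286×20.2) = 0.2181, so
t_c = ln(7.098 × 0.2181) / 1.744 = 0.4372 / 1.744 = 0.2507 d.
D_c = (k_1/k_r) L₀ e^(−k_1 t_c) = (0.286/2.03) × 20.2 × e^(−0.286×0.2507) = 0.1409 × 20.2 × 0.9308 = 2.649 mg/L.
Minimum DO = C_s − D_c = 11.3 − 2.649 = 8.651 mg/L.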